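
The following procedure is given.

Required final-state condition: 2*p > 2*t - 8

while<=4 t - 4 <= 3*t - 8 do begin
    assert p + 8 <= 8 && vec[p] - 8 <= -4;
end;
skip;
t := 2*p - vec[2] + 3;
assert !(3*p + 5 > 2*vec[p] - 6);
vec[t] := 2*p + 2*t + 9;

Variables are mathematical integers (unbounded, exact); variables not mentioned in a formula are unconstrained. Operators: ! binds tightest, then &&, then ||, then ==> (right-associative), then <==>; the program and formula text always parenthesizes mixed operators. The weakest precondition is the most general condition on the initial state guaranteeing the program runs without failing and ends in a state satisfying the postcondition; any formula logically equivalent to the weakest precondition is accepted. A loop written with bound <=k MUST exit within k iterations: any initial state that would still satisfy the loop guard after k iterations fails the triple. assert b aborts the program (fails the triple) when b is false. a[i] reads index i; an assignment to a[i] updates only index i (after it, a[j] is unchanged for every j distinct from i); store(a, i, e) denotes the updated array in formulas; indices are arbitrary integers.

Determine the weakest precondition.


Working backward. After the program, 2*p > 2*t - 8 must hold.
Before vec[t] := 2*p + 2*t + 9: 2*p > 2*t - 8
Before assert !(3*p + 5 > 2*vec[p] - 6): (!(3*p > 2*vec[p] - 11)) && 2*p > 2*t - 8
Before t := 2*p - vec[2] + 3: (!(3*p > 2*vec[p] - 11)) && 2*vec[2] > 2*p - 2
Before skip: (!(3*p > 2*vec[p] - 11)) && 2*vec[2] > 2*p - 2
Before the loop (bound <=4), unroll the exhaustion recursion (WP_0 = exit-now case; WP_j = one more guarded iteration, up to j = 4):
  WP_0: (!(2*t >= 4)) && (!(3*p > 2*vec[p] - 11)) && 2*vec[2] > 2*p - 2
  WP_1: (2*t >= 4 ==> (p <= 0 && vec[p] <= 4 && (!(2*t >= 4)) && (!(3*p > 2*vec[p] - 11)) && 2*vec[2] > 2*p - 2)) && ((!(2*t >= 4)) ==> ((!(3*p > 2*vec[p] - 11)) && 2*vec[2] > 2*p - 2))
  WP_2: (2*t >= 4 ==> (p <= 0 && vec[p] <= 4 && (2*t >= 4 ==> (p <= 0 && vec[p] <= 4 && (!(2*t >= 4)) && (!(3*p > 2*vec[p] - 11)) && 2*vec[2] > 2*p - 2)) && ((!(2*t >= 4)) ==> ((!(3*p > 2*vec[p] - 11)) && 2*vec[2] > 2*p - 2)))) && ((!(2*t >= 4)) ==> ((!(3*p > 2*vec[p] - 11)) && 2*vec[2] > 2*p - 2))
  WP_3: (2*t >= 4 ==> (p <= 0 && vec[p] <= 4 && (2*t >= 4 ==> (p <= 0 && vec[p] <= 4 && (2*t >= 4 ==> (p <= 0 && vec[p] <= 4 && (!(2*t >= 4)) && (!(3*p > 2*vec[p] - 11)) && 2*vec[2] > 2*p - 2)) && ((!(2*t >= 4)) ==> ((!(3*p > 2*vec[p] - 11)) && 2*vec[2] > 2*p - 2)))) && ((!(2*t >= 4)) ==> ((!(3*p > 2*vec[p] - 11)) && 2*vec[2] > 2*p - 2)))) && ((!(2*t >= 4)) ==> ((!(3*p > 2*vec[p] - 11)) && 2*vec[2] > 2*p - 2))
  WP_4: (2*t >= 4 ==> (p <= 0 && vec[p] <= 4 && (2*t >= 4 ==> (p <= 0 && vec[p] <= 4 && (2*t >= 4 ==> (p <= 0 && vec[p] <= 4 && (2*t >= 4 ==> (p <= 0 && vec[p] <= 4 && (!(2*t >= 4)) && (!(3*p > 2*vec[p] - 11)) && 2*vec[2] > 2*p - 2)) && ((!(2*t >= 4)) ==> ((!(3*p > 2*vec[p] - 11)) && 2*vec[2] > 2*p - 2)))) && ((!(2*t >= 4)) ==> ((!(3*p > 2*vec[p] - 11)) && 2*vec[2] > 2*p - 2)))) && ((!(2*t >= 4)) ==> ((!(3*p > 2*vec[p] - 11)) && 2*vec[2] > 2*p - 2)))) && ((!(2*t >= 4)) ==> ((!(3*p > 2*vec[p] - 11)) && 2*vec[2] > 2*p - 2))
So before the loop: (2*t >= 4 ==> (p <= 0 && vec[p] <= 4 && (2*t >= 4 ==> (p <= 0 && vec[p] <= 4 && (2*t >= 4 ==> (p <= 0 && vec[p] <= 4 && (2*t >= 4 ==> (p <= 0 && vec[p] <= 4 && (!(2*t >= 4)) && (!(3*p > 2*vec[p] - 11)) && 2*vec[2] > 2*p - 2)) && ((!(2*t >= 4)) ==> ((!(3*p > 2*vec[p] - 11)) && 2*vec[2] > 2*p - 2)))) && ((!(2*t >= 4)) ==> ((!(3*p > 2*vec[p] - 11)) && 2*vec[2] > 2*p - 2)))) && ((!(2*t >= 4)) ==> ((!(3*p > 2*vec[p] - 11)) && 2*vec[2] > 2*p - 2)))) && ((!(2*t >= 4)) ==> ((!(3*p > 2*vec[p] - 11)) && 2*vec[2] > 2*p - 2))
Answer: WP = (2*t >= 4 ==> (p <= 0 && vec[p] <= 4 && (2*t >= 4 ==> (p <= 0 && vec[p] <= 4 && (2*t >= 4 ==> (p <= 0 && vec[p] <= 4 && (2*t >= 4 ==> (p <= 0 && vec[p] <= 4 && (!(2*t >= 4)) && (!(3*p > 2*vec[p] - 11)) && 2*vec[2] > 2*p - 2)) && ((!(2*t >= 4)) ==> ((!(3*p > 2*vec[p] - 11)) && 2*vec[2] > 2*p - 2)))) && ((!(2*t >= 4)) ==> ((!(3*p > 2*vec[p] - 11)) && 2*vec[2] > 2*p - 2)))) && ((!(2*t >= 4)) ==> ((!(3*p > 2*vec[p] - 11)) && 2*vec[2] > 2*p - 2)))) && ((!(2*t >= 4)) ==> ((!(3*p > 2*vec[p] - 11)) && 2*vec[2] > 2*p - 2))


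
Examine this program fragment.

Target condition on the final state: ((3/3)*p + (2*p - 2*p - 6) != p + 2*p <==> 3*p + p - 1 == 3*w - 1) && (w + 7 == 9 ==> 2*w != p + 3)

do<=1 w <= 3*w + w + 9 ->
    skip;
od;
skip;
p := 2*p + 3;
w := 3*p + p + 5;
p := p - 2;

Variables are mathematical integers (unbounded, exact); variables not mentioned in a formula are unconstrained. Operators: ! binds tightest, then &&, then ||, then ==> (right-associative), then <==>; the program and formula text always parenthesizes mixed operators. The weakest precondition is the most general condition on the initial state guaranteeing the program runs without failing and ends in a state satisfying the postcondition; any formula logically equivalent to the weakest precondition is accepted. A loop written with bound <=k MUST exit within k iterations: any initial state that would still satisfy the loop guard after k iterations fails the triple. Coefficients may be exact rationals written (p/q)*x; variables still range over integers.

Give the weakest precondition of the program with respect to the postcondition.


Working backward. After the program, the postcondition ((3/3)*p + (2*p - 2*p - 6) != p + 2*p <==> 3*p + p - 1 == 3*w - 1) && (w + 7 == 9 ==> 2*w != p + 3) must hold; in canonical form it is (2*p != -6 <==> 4*p == 3*w) && (w == 2 ==> 2*w != p + 3).
Before p := p - 2: (2*p != -2 <==> 4*p == 3*w + 8) && (w == 2 ==> 2*w != p + 1)
Before w := 3*p + p + 5: (2*p != -2 <==> 8*p == -23) && (4*p == -3 ==> 7*p != -9)
Before p := 2*p + 3: (4*p != -8 <==> 16*p == -47) && (8*p == -15 ==> 14*p != -30)
Before skip: (4*p != -8 <==> 16*p == -47) && (8*p == -15 ==> 14*p != -30)
Before the loop (bound <=1), unroll the exhaustion recursion (WP_0 = exit-now case; WP_j = one more guarded iteration, up to j = 1):
  WP_0: (!(3*w >= -9)) && (4*p != -8 <==> 16*p == -47) && (8*p == -15 ==> 14*p != -30)
  WP_1: (3*w >= -9 ==> ((!(3*w >= -9)) && (4*p != -8 <==> 16*p == -47) && (8*p == -15 ==> 14*p != -30))) && ((!(3*w >= -9)) ==> ((4*p != -8 <==> 16*p == -47) && (8*p == -15 ==> 14*p != -30)))
So before the loop: (3*w >= -9 ==> ((!(3*w >= -9)) && (4*p != -8 <==> 16*p == -47) && (8*p == -15 ==> 14*p != -30))) && ((!(3*w >= -9)) ==> ((4*p != -8 <==> 16*p == -47) && (8*p == -15 ==> 14*p != -30)))
Answer: WP = (3*w >= -9 ==> ((!(3*w >= -9)) && (4*p != -8 <==> 16*p == -47) && (8*p == -15 ==> 14*p != -30))) && ((!(3*w >= -9)) ==> ((4*p != -8 <==> 16*p == -47) && (8*p == -15 ==> 14*p != -30)))


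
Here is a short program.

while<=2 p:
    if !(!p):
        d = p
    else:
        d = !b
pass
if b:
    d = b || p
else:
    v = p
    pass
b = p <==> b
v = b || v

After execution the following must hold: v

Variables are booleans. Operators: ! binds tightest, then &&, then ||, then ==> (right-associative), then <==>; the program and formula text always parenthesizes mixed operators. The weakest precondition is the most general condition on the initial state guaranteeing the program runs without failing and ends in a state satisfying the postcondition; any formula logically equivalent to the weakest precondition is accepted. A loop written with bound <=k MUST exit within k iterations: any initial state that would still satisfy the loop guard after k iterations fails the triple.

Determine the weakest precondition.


Working backward. After the program, v must hold.
Before v := b || v: b || v
Before b := p <==> b: (p <==> b) || v
Then branch requires (p <==> b) || v; else branch requires (p <==> b) || p.
Before the if: (b ==> ((p <==> b) || v)) && ((!b) ==> ((p <==> b) || p))
Before skip: (b ==> ((p <==> b) || v)) && ((!b) ==> ((p <==> b) || p))
Before the loop (bound <=2), unroll the exhaustion recursion (WP_0 = exit-now case; WP_j = one more guarded iteration, up to j = 2):
  WP_0: (!p) && (b ==> ((p <==> b) || v)) && ((!b) ==> ((p <==> b) || p))
  WP_1: (p ==> ((p ==> ((!p) && (b ==> ((p <==> b) || v)) && ((!b) ==> ((p <==> b) || p)))) && ((!p) ==> ((!p) && (b ==> ((p <==> b) || v)) && ((!b) ==> ((p <==> b) || p)))))) && ((!p) ==> ((b ==> ((p <==> b) || v)) && ((!b) ==> ((p <==> b) || p))))
  WP_2: (p ==> ((p ==> ((p ==> ((p ==> ((!p) && (b ==> ((p <==> b) || v)) && ((!b) ==> ((p <==> b) || p)))) && ((!p) ==> ((!p) && (b ==> ((p <==> b) || v)) && ((!b) ==> ((p <==> b) || p)))))) && ((!p) ==> ((b ==> ((p <==> b) || v)) && ((!b) ==> ((p <==> b) || p)))))) && ((!p) ==> ((p ==> ((p ==> ((!p) && (b ==> ((p <==> b) || v)) && ((!b) ==> ((p <==> b) || p)))) && ((!p) ==> ((!p) && (b ==> ((p <==> b) || v)) && ((!b) ==> ((p <==> b) || p)))))) && ((!p) ==> ((b ==> ((p <==> b) || v)) && ((!b) ==> ((p <==> b) || p)))))))) && ((!p) ==> ((b ==> ((p <==> b) || v)) && ((!b) ==> ((p <==> b) || p))))
So before the loop: (p ==> ((p ==> ((p ==> ((p ==> ((!p) && (b ==> ((p <==> b) || v)) && ((!b) ==> ((p <==> b) || p)))) && ((!p) ==> ((!p) && (b ==> ((p <==> b) || v)) && ((!b) ==> ((p <==> b) || p)))))) && ((!p) ==> ((b ==> ((p <==> b) || v)) && ((!b) ==> ((p <==> b) || p)))))) && ((!p) ==> ((p ==> ((p ==> ((!p) && (b ==> ((p <==> b) || v)) && ((!b) ==> ((p <==> b) || p)))) && ((!p) ==> ((!p) && (b ==> ((p <==> b) || v)) && ((!b) ==> ((p <==> b) || p)))))) && ((!p) ==> ((b ==> ((p <==> b) || v)) && ((!b) ==> ((p <==> b) || p)))))))) && ((!p) ==> ((b ==> ((p <==> b) || v)) && ((!b) ==> ((p <==> b) || p))))
Answer: WP = (p ==> ((p ==> ((p ==> ((p ==> ((!p) && (b ==> ((p <==> b) || v)) && ((!b) ==> ((p <==> b) || p)))) && ((!p) ==> ((!p) && (b ==> ((p <==> b) || v)) && ((!b) ==> ((p <==> b) || p)))))) && ((!p) ==> ((b ==> ((p <==> b) || v)) && ((!b) ==> ((p <==> b) || p)))))) && ((!p) ==> ((p ==> ((p ==> ((!p) && (b ==> ((p <==> b) || v)) && ((!b) ==> ((p <==> b) || p)))) && ((!p) ==> ((!p) && (b ==> ((p <==> b) || v)) && ((!b) ==> ((p <==> b) || p)))))) && ((!p) ==> ((b ==> ((p <==> b) || v)) && ((!b) ==> ((p <==> b) || p)))))))) && ((!p) ==> ((b ==> ((p <==> b) || v)) && ((!b) ==> ((p <==> b) || p))))


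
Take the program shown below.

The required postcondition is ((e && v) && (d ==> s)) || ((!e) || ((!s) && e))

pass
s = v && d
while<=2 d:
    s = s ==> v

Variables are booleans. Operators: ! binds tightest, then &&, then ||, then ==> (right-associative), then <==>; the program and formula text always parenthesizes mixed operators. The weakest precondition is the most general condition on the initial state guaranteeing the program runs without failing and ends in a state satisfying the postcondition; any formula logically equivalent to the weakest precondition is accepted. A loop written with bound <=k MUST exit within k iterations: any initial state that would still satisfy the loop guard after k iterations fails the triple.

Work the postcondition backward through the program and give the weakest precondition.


Working backward. After the program, the postcondition ((e && v) && (d ==> s)) || ((!e) || ((!s) && e)) must hold; in canonical form it is (e && v && (d ==> s)) || (!e) || ((!s) && e).
Before the loop (bound <=2), unroll the exhaustion recursion (WP_0 = exit-now case; WP_j = one more guarded iteration, up to j = 2):
  WP_0: (!d) && ((e && v && (d ==> s)) || (!e) || ((!s) && e))
  WP_1: (d ==> ((!d) && ((e && v && (d ==> (s ==> v))) || (!e) || ((!(s ==> v)) && e)))) && ((!d) ==> ((e && v && (d ==> s)) || (!e) || ((!s) && e)))
  WP_2: (d ==> ((d ==> ((!d) && ((e && v && (d ==> ((s ==> v) ==> v))) || (!e) || ((!((s ==> v) ==> v)) && e)))) && ((!d) ==> ((e && v && (d ==> (s ==> v))) || (!e) || ((!(s ==> v)) && e))))) && ((!d) ==> ((e && v && (d ==> s)) || (!e) || ((!s) && e)))
So before the loop: (d ==> ((d ==> ((!d) && ((e && v && (d ==> ((s ==> v) ==> v))) || (!e) || ((!((s ==> v) ==> v)) && e)))) && ((!d) ==> ((e && v && (d ==> (s ==> v))) || (!e) || ((!(s ==> v)) && e))))) && ((!d) ==> ((e && v && (d ==> s)) || (!e) || ((!s) && e)))
Before s := v && d: (d ==> ((d ==> ((!d) && ((e && v && (d ==> (((v && d) ==> v) ==> v))) || (!e) || ((!(((v && d) ==> v) ==> v)) && e)))) && ((!d) ==> ((e && v && (d ==> ((v && d) ==> v))) || (!e) || ((!((v && d) ==> v)) && e))))) && ((!d) ==> ((e && v && (d ==> (v && d))) || (!e) || ((!(v && d)) && e)))
Before skip: (d ==> ((d ==> ((!d) && ((e && v && (d ==> (((v && d) ==> v) ==> v))) || (!e) || ((!(((v && d) ==> v) ==> v)) && e)))) && ((!d) ==> ((e && v && (d ==> ((v && d) ==> v))) || (!e) || ((!((v && d) ==> v)) && e))))) && ((!d) ==> ((e && v && (d ==> (v && d))) || (!e) || ((!(v && d)) && e)))
Answer: WP = (d ==> ((d ==> ((!d) && ((e && v && (d ==> (((v && d) ==> v) ==> v))) || (!e) || ((!(((v && d) ==> v) ==> v)) && e)))) && ((!d) ==> ((e && v && (d ==> ((v && d) ==> v))) || (!e) || ((!((v && d) ==> v)) && e))))) && ((!d) ==> ((e && v && (d ==> (v && d))) || (!e) || ((!(v && d)) && e)))


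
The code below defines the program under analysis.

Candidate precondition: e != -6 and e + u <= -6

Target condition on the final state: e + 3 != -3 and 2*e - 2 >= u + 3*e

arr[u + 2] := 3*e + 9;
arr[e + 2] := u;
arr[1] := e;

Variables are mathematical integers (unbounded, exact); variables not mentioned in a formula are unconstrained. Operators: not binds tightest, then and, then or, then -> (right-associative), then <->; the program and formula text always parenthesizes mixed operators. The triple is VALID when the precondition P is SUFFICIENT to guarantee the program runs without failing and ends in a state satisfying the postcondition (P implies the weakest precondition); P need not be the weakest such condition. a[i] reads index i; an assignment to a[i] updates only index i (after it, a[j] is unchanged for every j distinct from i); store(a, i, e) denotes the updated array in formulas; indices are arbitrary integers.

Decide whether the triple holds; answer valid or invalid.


Working backward. After the program, the postcondition e + 3 != -3 and 2*e - 2 >= u + 3*e must hold; in canonical form it is e != -6 and e + u <= -2.
Before arr[1] := e: e != -6 and e + u <= -2
Before arr[e + 2] := u: e != -6 and e + u <= -2
Before arr[u + 2] := 3*e + 9: e != -6 and e + u <= -2
The weakest precondition is e != -6 and e + u <= -2.
Check whether e != -6 and e + u <= -6 implies it.
Every state satisfying the precondition satisfies the weakest precondition: the implication holds.
Answer: valid


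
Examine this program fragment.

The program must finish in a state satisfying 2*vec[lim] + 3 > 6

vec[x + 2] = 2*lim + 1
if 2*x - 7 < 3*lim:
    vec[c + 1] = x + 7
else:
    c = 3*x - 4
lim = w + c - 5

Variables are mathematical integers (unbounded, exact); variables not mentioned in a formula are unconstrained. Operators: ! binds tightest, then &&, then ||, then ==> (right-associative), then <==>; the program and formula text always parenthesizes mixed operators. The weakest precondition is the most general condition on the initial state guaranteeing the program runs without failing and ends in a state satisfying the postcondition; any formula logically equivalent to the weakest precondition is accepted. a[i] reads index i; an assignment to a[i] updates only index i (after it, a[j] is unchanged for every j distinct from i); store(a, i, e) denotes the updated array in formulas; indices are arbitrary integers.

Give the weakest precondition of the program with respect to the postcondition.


Working backward. After the program, the postcondition 2*vec[lim] + 3 > 6 must hold; in canonical form it is 2*vec[lim] > 3.
Before lim := w + c - 5: 2*vec[c + w - 5] > 3
Then branch requires 2*store(vec, c + 1, x + 7)[c + w - 5] > 3; else branch requires 2*vec[w + 3*x - 9] > 3.
Before the if: (2*x < 3*lim + 7 ==> 2*store(vec, c + 1, x + 7)[c + w - 5] > 3) && ((!(2*x < 3*lim + 7)) ==> 2*vec[w + 3*x - 9] > 3)
Before vec[x + 2] := 2*lim + 1: (2*x < 3*lim + 7 ==> 2*store(store(vec, x + 2, 2*lim + 1), c + 1, x + 7)[c + w - 5] > 3) && ((!(2*x < 3*lim + 7)) ==> 2*store(vec, x + 2, 2*lim + 1)[w + 3*x - 9] > 3)
Answer: WP = (2*x < 3*lim + 7 ==> 2*store(store(vec, x + 2, 2*lim + 1), c + 1, x + 7)[c + w - 5] > 3) && ((!(2*x < 3*lim + 7)) ==> 2*store(vec, x + 2, 2*lim + 1)[w + 3*x - 9] > 3)


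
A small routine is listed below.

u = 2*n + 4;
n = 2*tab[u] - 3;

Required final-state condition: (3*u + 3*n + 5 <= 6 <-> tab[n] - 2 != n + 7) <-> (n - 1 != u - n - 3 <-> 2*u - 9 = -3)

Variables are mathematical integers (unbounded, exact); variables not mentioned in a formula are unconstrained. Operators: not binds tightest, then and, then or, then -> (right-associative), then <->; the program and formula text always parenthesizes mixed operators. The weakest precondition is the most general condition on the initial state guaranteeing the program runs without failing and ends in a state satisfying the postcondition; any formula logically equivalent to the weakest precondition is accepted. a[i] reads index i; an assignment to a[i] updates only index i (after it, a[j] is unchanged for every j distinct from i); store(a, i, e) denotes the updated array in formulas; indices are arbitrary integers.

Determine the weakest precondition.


Working backward. After the program, the postcondition (3*u + 3*n + 5 <= 6 <-> tab[n] - 2 != n + 7) <-> (n - 1 != u - n - 3 <-> 2*u - 9 = -3) must hold; in canonical form it is (3*n + 3*u <= 1 <-> tab[n] != n + 9) <-> (2*n != u - 2 <-> 2*u = 6).
Before n := 2*tab[u] - 3: (6*tab[u] + 3*u <= 10 <-> tab[2*tab[u] - 3] != 2*tab[u] + 6) <-> (4*tab[u] != u + 4 <-> 2*u = 6)
Before u := 2*n + 4: (6*tab[2*n + 4] + 6*n <= -2 <-> tab[2*tab[2*n + 4] - 3] != 2*tab[2*n + 4] + 6) <-> (4*tab[2*n + 4] != 2*n + 8 <-> 4*n = -2)
Answer: WP = (6*tab[2*n + 4] + 6*n <= -2 <-> tab[2*tab[2*n + 4] - 3] != 2*tab[2*n + 4] + 6) <-> (4*tab[2*n + 4] != 2*n + 8 <-> 4*n = -2)


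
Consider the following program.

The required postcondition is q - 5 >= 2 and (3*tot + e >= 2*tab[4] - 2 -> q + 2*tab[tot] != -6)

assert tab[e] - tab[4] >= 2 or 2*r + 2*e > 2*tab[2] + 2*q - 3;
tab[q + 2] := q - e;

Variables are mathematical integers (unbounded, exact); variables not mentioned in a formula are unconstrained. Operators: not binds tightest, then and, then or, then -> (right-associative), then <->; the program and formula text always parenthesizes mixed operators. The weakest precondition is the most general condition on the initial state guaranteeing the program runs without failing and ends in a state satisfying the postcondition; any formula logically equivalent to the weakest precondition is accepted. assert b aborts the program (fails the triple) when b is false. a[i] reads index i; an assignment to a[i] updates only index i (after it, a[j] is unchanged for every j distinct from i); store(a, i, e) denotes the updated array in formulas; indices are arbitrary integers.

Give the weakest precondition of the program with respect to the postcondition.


Working backward. After the program, the postcondition q - 5 >= 2 and (3*tot + e >= 2*tab[4] - 2 -> q + 2*tab[tot] != -6) must hold; in canonical form it is q >= 7 and (e + 3*tot >= 2*tab[4] - 2 -> 2*tab[tot] + q != -6).
Before tab[q + 2] := q - e: q >= 7 and (e + 3*tot >= 2*store(tab, q + 2, -e + q)[4] - 2 -> 2*store(tab, q + 2, -e + q)[tot] + q != -6)
Before assert tab[e] - tab[4] >= 2 or 2*r + 2*e > 2*tab[2] + 2*q - 3: (tab[e] >= tab[4] + 2 or 2*e + 2*r > 2*tab[2] + 2*q - 3) and q >= 7 and (e + 3*tot >= 2*store(tab, q + 2, -e + q)[4] - 2 -> 2*store(tab, q + 2, -e + q)[tot] + q != -6)
Answer: WP = (tab[e] >= tab[4] + 2 or 2*e + 2*r > 2*tab[2] + 2*q - 3) and q >= 7 and (e + 3*tot >= 2*store(tab, q + 2, -e + q)[4] - 2 -> 2*store(tab, q + 2, -e + q)[tot] + q != -6)


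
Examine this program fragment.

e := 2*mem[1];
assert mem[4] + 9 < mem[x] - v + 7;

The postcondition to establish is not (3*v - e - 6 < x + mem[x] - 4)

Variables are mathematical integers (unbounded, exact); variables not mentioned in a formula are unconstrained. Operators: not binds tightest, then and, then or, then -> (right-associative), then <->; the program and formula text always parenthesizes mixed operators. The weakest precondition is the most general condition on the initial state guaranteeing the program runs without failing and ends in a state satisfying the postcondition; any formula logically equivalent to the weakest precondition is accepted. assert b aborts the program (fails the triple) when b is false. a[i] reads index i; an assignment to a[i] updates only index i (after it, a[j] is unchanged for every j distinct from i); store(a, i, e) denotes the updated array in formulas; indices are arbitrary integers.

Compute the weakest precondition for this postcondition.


Working backward. After the program, the postcondition not (3*v - e - 6 < x + mem[x] - 4) must hold; in canonical form it is not (3*v < mem[x] + e + x + 2).
Before assert mem[4] + 9 < mem[x] - v + 7: mem[4] + v < mem[x] - 2 and (not (3*v < mem[x] + e + x + 2))
Before e := 2*mem[1]: mem[4] + v < mem[x] - 2 and (not (3*v < 2*mem[1] + mem[x] + x + 2))
Answer: WP = mem[4] + v < mem[x] - 2 and (not (3*v < 2*mem[1] + mem[x] + x + 2))


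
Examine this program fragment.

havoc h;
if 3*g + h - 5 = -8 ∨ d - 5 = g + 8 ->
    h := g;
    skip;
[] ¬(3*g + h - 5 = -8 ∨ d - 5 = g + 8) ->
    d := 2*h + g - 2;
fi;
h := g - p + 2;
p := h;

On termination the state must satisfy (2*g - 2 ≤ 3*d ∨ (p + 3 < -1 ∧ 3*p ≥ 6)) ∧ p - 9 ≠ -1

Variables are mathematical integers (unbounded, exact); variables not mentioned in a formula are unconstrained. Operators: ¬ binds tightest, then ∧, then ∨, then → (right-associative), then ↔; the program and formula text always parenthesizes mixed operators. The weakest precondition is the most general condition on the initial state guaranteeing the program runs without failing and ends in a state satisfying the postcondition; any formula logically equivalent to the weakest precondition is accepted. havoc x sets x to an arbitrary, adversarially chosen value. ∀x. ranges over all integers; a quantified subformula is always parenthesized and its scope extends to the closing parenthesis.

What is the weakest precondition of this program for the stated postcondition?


Working backward. After the program, the postcondition (2*g - 2 ≤ 3*d ∨ (p + 3 < -1 ∧ 3*p ≥ 6)) ∧ p - 9 ≠ -1 must hold; in canonical form it is (2*g ≤ 3*d + 2 ∨ (p < -4 ∧ 3*p ≥ 6)) ∧ p ≠ 8.
Before p := h: (2*g ≤ 3*d + 2 ∨ (h < -4 ∧ 3*h ≥ 6)) ∧ h ≠ 8
Before h := g - p + 2: (2*g ≤ 3*d + 2 ∨ (g < p - 6 ∧ 3*g ≥ 3*p)) ∧ g ≠ p + 6
Then branch requires (2*g ≤ 3*d + 2 ∨ (g < p - 6 ∧ 3*g ≥ 3*p)) ∧ g ≠ p + 6; else branch requires (g + 6*h ≥ 4 ∨ (g < p - 6 ∧ 3*g ≥ 3*p)) ∧ g ≠ p + 6.
Before the if: ((3*g + h = -3 ∨ d = g + 13) → ((2*g ≤ 3*d + 2 ∨ (g < p - 6 ∧ 3*g ≥ 3*p)) ∧ g ≠ p + 6)) ∧ ((¬(3*g + h = -3 ∨ d = g + 13)) → ((g + 6*h ≥ 4 ∨ (g < p - 6 ∧ 3*g ≥ 3*p)) ∧ g ≠ p + 6))
Before havoc h: ∀h_1. (((3*g + h_1 = -3 ∨ d = g + 13) → ((2*g ≤ 3*d + 2 ∨ (g < p - 6 ∧ 3*g ≥ 3*p)) ∧ g ≠ p + 6)) ∧ ((¬(3*g + h_1 = -3 ∨ d = g + 13)) → ((g + 6*h_1 ≥ 4 ∨ (g < p - 6 ∧ 3*g ≥ 3*p)) ∧ g ≠ p + 6)))
Answer: WP = ∀h_1. (((3*g + h_1 = -3 ∨ d = g + 13) → ((2*g ≤ 3*d + 2 ∨ (g < p - 6 ∧ 3*g ≥ 3*p)) ∧ g ≠ p + 6)) ∧ ((¬(3*g + h_1 = -3 ∨ d = g + 13)) → ((g + 6*h_1 ≥ 4 ∨ (g < p - 6 ∧ 3*g ≥ 3*p)) ∧ g ≠ p + 6)))


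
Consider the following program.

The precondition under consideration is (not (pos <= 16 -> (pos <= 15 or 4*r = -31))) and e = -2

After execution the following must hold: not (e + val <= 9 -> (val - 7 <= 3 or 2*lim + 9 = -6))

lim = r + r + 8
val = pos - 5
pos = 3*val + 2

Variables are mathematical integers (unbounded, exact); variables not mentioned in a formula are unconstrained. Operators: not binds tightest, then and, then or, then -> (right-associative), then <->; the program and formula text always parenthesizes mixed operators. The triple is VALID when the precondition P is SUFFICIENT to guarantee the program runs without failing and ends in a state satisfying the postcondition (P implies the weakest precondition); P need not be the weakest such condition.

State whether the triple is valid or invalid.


Working backward. After the program, the postcondition not (e + val <= 9 -> (val - 7 <= 3 or 2*lim + 9 = -6)) must hold; in canonical form it is not (e + val <= 9 -> (val <= 10 or 2*lim = -15)).
Before pos := 3*val + 2: not (e + val <= 9 -> (val <= 10 or 2*lim = -15))
Before val := pos - 5: not (e + pos <= 14 -> (pos <= 15 or 2*lim = -15))
Before lim := r + r + 8: not (e + pos <= 14 -> (pos <= 15 or 4*r = -31))
The weakest precondition is not (e + pos <= 14 -> (pos <= 15 or 4*r = -31)).
Check whether (not (pos <= 16 -> (pos <= 15 or 4*r = -31))) and e = -2 implies it.
Every state satisfying the precondition satisfies the weakest precondition: the implication holds.
Answer: valid


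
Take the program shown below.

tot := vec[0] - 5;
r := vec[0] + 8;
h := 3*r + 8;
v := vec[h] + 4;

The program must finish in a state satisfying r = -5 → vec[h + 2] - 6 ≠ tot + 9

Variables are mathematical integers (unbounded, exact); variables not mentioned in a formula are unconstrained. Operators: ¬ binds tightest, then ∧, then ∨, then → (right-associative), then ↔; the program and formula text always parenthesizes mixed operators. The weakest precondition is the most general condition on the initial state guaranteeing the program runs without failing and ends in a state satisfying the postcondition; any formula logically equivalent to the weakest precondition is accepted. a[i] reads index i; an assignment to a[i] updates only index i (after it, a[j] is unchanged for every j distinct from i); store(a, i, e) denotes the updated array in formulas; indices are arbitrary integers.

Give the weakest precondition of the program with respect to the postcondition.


Working backward. After the program, the postcondition r = -5 → vec[h + 2] - 6 ≠ tot + 9 must hold; in canonical form it is r = -5 → vec[h + 2] ≠ tot + 15.
Before v := vec[h] + 4: r = -5 → vec[h + 2] ≠ tot + 15
Before h := 3*r + 8: r = -5 → vec[3*r + 10] ≠ tot + 15
Before r := vec[0] + 8: vec[0] = -13 → vec[3*vec[0] + 34] ≠ tot + 15
Before tot := vec[0] - 5: vec[0] = -13 → vec[3*vec[0] + 34] ≠ vec[0] + 10
Answer: WP = vec[0] = -13 → vec[3*vec[0] + 34] ≠ vec[0] + 10


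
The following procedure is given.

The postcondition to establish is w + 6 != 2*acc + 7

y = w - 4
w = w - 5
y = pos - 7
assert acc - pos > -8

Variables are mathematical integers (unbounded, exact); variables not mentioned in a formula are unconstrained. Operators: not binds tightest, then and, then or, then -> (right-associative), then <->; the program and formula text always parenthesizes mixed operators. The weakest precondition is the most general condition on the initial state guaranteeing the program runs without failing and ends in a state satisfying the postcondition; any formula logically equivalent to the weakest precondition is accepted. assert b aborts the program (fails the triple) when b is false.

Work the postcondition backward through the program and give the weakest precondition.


Working backward. After the program, the postcondition w + 6 != 2*acc + 7 must hold; in canonical form it is w != 2*acc + 1.
Before assert acc - pos > -8: acc > pos - 8 and w != 2*acc + 1
Before y := pos - 7: acc > pos - 8 and w != 2*acc + 1
Before w := w - 5: acc > pos - 8 and w != 2*acc + 6
Before y := w - 4: acc > pos - 8 and w != 2*acc + 6
Answer: WP = acc > pos - 8 and w != 2*acc + 6


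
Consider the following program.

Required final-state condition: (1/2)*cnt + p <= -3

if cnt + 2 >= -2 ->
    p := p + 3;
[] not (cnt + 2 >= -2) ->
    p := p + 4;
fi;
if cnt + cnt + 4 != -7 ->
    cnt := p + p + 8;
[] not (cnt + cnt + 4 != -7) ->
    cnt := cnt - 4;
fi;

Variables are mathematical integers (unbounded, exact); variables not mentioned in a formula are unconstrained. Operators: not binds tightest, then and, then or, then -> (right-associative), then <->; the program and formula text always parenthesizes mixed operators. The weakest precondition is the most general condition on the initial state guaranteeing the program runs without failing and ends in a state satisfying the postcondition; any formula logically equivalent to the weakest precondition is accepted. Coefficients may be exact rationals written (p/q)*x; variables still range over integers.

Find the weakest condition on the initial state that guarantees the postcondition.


Working backward. After the program, (1/2)*cnt + p <= -3 must hold.
Then branch requires 2*p <= -7; else branch requires (1/2)*cnt + p <= -1.
Before the if: (2*cnt != -11 -> 2*p <= -7) and ((not (2*cnt != -11)) -> (1/2)*cnt + p <= -1)
Then branch requires (2*cnt != -11 -> 2*p <= -13) and ((not (2*cnt != -11)) -> (1/2)*cnt + p <= -4); else branch requires (2*cnt != -11 -> 2*p <= -15) and ((not (2*cnt != -11)) -> (1/2)*cnt + p <= -5).
Before the if: (cnt >= -4 -> ((2*cnt != -11 -> 2*p <= -13) and ((not (2*cnt != -11)) -> (1/2)*cnt + p <= -4))) and ((not (cnt >= -4)) -> ((2*cnt != -11 -> 2*p <= -15) and ((not (2*cnt != -11)) -> (1/2)*cnt + p <= -5)))
Answer: WP = (cnt >= -4 -> ((2*cnt != -11 -> 2*p <= -13) and ((not (2*cnt != -11)) -> (1/2)*cnt + p <= -4))) and ((not (cnt >= -4)) -> ((2*cnt != -11 -> 2*p <= -15) and ((not (2*cnt != -11)) -> (1/2)*cnt + p <= -5)))


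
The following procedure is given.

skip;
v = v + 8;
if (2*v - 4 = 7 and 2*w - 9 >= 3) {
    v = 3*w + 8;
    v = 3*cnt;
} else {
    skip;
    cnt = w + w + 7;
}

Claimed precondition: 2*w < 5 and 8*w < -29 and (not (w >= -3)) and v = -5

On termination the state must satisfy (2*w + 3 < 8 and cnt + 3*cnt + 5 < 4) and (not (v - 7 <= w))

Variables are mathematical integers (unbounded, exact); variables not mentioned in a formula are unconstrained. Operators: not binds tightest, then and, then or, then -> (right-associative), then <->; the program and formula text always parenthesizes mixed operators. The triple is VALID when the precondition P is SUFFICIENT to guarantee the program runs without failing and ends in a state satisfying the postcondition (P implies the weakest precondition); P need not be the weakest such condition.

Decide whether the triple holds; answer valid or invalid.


Working backward. After the program, the postcondition (2*w + 3 < 8 and cnt + 3*cnt + 5 < 4) and (not (v - 7 <= w)) must hold; in canonical form it is 2*w < 5 and 4*cnt < -1 and (not (v <= w + 7)).
Then branch requires 2*w < 5 and 4*cnt < -1 and (not (3*cnt <= w + 7)); else branch requires 2*w < 5 and 8*w < -29 and (not (v <= w + 7)).
Before the if: ((2*v = 11 and 2*w >= 12) -> (2*w < 5 and 4*cnt < -1 and (not (3*cnt <= w + 7)))) and ((not (2*v = 11 and 2*w >= 12)) -> (2*w < 5 and 8*w < -29 and (not (v <= w + 7))))
Before v := v + 8: ((2*v = -5 and 2*w >= 12) -> (2*w < 5 and 4*cnt < -1 and (not (3*cnt <= w + 7)))) and ((not (2*v = -5 and 2*w >= 12)) -> (2*w < 5 and 8*w < -29 and (not (v <= w - 1))))
Before skip: ((2*v = -5 and 2*w >= 12) -> (2*w < 5 and 4*cnt < -1 and (not (3*cnt <= w + 7)))) and ((not (2*v = -5 and 2*w >= 12)) -> (2*w < 5 and 8*w < -29 and (not (v <= w - 1))))
The weakest precondition is ((2*v = -5 and 2*w >= 12) -> (2*w < 5 and 4*cnt < -1 and (not (3*cnt <= w + 7)))) and ((not (2*v = -5 and 2*w >= 12)) -> (2*w < 5 and 8*w < -29 and (not (v <= w - 1)))).
Check whether 2*w < 5 and 8*w < -29 and (not (w >= -3)) and v = -5 implies it.
Countermodel: at the initial state cnt = 0, v = -5, w = -4, the precondition holds but the weakest precondition fails.
Answer: invalid


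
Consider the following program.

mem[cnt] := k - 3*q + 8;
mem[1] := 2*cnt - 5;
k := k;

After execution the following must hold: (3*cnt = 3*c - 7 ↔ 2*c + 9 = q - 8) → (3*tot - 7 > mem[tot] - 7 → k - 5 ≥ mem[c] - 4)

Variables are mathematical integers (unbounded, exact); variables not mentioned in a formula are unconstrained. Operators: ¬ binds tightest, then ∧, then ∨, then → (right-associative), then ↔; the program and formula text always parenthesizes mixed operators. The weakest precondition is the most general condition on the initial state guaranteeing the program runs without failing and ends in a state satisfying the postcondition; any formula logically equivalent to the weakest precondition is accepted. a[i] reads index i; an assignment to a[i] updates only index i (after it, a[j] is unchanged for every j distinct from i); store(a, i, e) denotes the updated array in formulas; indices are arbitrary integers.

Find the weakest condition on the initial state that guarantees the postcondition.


Working backward. After the program, the postcondition (3*cnt = 3*c - 7 ↔ 2*c + 9 = q - 8) → (3*tot - 7 > mem[tot] - 7 → k - 5 ≥ mem[c] - 4) must hold; in canonical form it is (3*cnt = 3*c - 7 ↔ 2*c = q - 17) → (3*tot > mem[tot] → k ≥ mem[c] + 1).
Before k := k: (3*cnt = 3*c - 7 ↔ 2*c = q - 17) → (3*tot > mem[tot] → k ≥ mem[c] + 1)
Before mem[1] := 2*cnt - 5: (3*cnt = 3*c - 7 ↔ 2*c = q - 17) → (3*tot > store(mem, 1, 2*cnt - 5)[tot] → k ≥ store(mem, 1, 2*cnt - 5)[c] + 1)
Before mem[cnt] := k - 3*q + 8: (3*cnt = 3*c - 7 ↔ 2*c = q - 17) → (3*tot > store(store(mem, cnt, k - 3*q + 8), 1, 2*cnt - 5)[tot] → k ≥ store(store(mem, cnt, k - 3*q + 8), 1, 2*cnt - 5)[c] + 1)
Answer: WP = (3*cnt = 3*c - 7 ↔ 2*c = q - 17) → (3*tot > store(store(mem, cnt, k - 3*q + 8), 1, 2*cnt - 5)[tot] → k ≥ store(store(mem, cnt, k - 3*q + 8), 1, 2*cnt - 5)[c] + 1)


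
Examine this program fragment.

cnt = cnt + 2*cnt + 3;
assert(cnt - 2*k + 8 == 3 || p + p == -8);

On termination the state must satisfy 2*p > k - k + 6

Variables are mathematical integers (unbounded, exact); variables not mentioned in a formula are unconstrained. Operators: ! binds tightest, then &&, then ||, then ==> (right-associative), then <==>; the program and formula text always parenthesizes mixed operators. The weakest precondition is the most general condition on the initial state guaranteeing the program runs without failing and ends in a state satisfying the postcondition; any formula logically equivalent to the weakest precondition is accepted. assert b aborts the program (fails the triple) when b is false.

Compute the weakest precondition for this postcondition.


Working backward. After the program, the postcondition 2*p > k - k + 6 must hold; in canonical form it is 2*p > 6.
Before assert cnt - 2*k + 8 == 3 || p + p == -8: (cnt == 2*k - 5 || 2*p == -8) && 2*p > 6
Before cnt := cnt + 2*cnt + 3: (3*cnt == 2*k - 8 || 2*p == -8) && 2*p > 6
Answer: WP = (3*cnt == 2*k - 8 || 2*p == -8) && 2*p > 6


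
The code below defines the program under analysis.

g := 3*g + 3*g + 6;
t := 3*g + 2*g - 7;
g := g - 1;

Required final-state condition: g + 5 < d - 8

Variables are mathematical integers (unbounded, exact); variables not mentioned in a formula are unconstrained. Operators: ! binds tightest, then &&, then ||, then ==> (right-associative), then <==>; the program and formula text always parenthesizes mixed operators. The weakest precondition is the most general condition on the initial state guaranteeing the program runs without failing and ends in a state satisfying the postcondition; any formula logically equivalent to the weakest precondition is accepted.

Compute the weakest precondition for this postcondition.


Working backward. After the program, the postcondition g + 5 < d - 8 must hold; in canonical form it is g < d - 13.
Before g := g - 1: g < d - 12
Before t := 3*g + 2*g - 7: g < d - 12
Before g := 3*g + 3*g + 6: 6*g < d - 18
Answer: WP = 6*g < d - 18


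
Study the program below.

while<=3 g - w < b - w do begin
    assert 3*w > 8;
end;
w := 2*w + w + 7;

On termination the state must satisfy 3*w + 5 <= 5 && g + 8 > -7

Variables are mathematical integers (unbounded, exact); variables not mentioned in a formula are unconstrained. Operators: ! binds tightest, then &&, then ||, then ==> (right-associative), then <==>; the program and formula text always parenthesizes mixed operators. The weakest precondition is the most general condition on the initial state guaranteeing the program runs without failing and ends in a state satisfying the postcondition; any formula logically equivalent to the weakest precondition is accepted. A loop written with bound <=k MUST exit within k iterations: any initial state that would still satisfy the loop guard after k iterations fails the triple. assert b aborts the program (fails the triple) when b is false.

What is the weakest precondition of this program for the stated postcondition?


Working backward. After the program, the postcondition 3*w + 5 <= 5 && g + 8 > -7 must hold; in canonical form it is 3*w <= 0 && g > -15.
Before w := 2*w + w + 7: 9*w <= -21 && g > -15
Before the loop (bound <=3), unroll the exhaustion recursion (WP_0 = exit-now case; WP_j = one more guarded iteration, up to j = 3):
  WP_0: (!(g < b)) && 9*w <= -21 && g > -15
  WP_1: (g < b ==> (3*w > 8 && (!(g < b)) && 9*w <= -21 && g > -15)) && ((!(g < b)) ==> (9*w <= -21 && g > -15))
  WP_2: (g < b ==> (3*w > 8 && (g < b ==> (3*w > 8 && (!(g < b)) && 9*w <= -21 && g > -15)) && ((!(g < b)) ==> (9*w <= -21 && g > -15)))) && ((!(g < b)) ==> (9*w <= -21 && g > -15))
  WP_3: (g < b ==> (3*w > 8 && (g < b ==> (3*w > 8 && (g < b ==> (3*w > 8 && (!(g < b)) && 9*w <= -21 && g > -15)) && ((!(g < b)) ==> (9*w <= -21 && g > -15)))) && ((!(g < b)) ==> (9*w <= -21 && g > -15)))) && ((!(g < b)) ==> (9*w <= -21 && g > -15))
So before the loop: (g < b ==> (3*w > 8 && (g < b ==> (3*w > 8 && (g < b ==> (3*w > 8 && (!(g < b)) && 9*w <= -21 && g > -15)) && ((!(g < b)) ==> (9*w <= -21 && g > -15)))) && ((!(g < b)) ==> (9*w <= -21 && g > -15)))) && ((!(g < b)) ==> (9*w <= -21 && g > -15))
Answer: WP = (g < b ==> (3*w > 8 && (g < b ==> (3*w > 8 && (g < b ==> (3*w > 8 && (!(g < b)) && 9*w <= -21 && g > -15)) && ((!(g < b)) ==> (9*w <= -21 && g > -15)))) && ((!(g < b)) ==> (9*w <= -21 && g > -15)))) && ((!(g < b)) ==> (9*w <= -21 && g > -15))


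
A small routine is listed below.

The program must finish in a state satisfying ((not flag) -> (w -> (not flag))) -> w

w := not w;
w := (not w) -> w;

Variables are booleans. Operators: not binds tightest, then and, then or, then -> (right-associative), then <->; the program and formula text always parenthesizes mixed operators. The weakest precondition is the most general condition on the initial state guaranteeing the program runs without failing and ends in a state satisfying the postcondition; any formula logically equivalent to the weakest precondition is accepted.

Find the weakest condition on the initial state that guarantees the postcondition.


Working backward. After the program, ((not flag) -> (w -> (not flag))) -> w must hold.
Before w := (not w) -> w: ((not flag) -> (((not w) -> w) -> (not flag))) -> ((not w) -> w)
Before w := not w: ((not flag) -> ((w -> (not w)) -> (not flag))) -> (w -> (not w))
Answer: WP = ((not flag) -> ((w -> (not w)) -> (not flag))) -> (w -> (not w))


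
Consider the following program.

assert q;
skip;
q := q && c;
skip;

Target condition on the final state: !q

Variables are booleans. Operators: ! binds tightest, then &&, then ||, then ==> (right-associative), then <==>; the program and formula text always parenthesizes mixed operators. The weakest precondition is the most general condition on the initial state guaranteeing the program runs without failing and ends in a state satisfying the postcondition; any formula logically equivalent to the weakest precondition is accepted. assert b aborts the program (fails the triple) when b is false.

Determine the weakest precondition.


Working backward. After the program, !q must hold.
Before skip: !q
Before q := q && c: !(q && c)
Before skip: !(q && c)
Before assert q: q && (!(q && c))
Answer: WP = q && (!(q && c))


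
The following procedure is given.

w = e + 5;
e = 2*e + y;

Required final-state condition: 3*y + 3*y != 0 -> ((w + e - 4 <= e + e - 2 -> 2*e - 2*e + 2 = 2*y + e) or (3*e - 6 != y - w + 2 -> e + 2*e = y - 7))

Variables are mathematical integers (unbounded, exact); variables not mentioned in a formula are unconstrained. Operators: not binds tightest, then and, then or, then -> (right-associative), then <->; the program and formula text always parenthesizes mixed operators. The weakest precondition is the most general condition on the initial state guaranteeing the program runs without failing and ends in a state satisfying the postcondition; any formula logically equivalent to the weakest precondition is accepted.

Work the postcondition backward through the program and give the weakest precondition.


Working backward. After the program, the postcondition 3*y + 3*y != 0 -> ((w + e - 4 <= e + e - 2 -> 2*e - 2*e + 2 = 2*y + e) or (3*e - 6 != y - w + 2 -> e + 2*e = y - 7)) must hold; in canonical form it is 6*y != 0 -> ((w <= e + 2 -> e + 2*y = 2) or (3*e + w != y + 8 -> 3*e = y - 7)).
Before e := 2*e + y: 6*y != 0 -> ((w <= 2*e + y + 2 -> 2*e + 3*y = 2) or (6*e + w + 2*y != 8 -> 6*e + 2*y = -7))
Before w := e + 5: 6*y != 0 -> ((e + y >= 3 -> 2*e + 3*y = 2) or (7*e + 2*y != 3 -> 6*e + 2*y = -7))
Answer: WP = 6*y != 0 -> ((e + y >= 3 -> 2*e + 3*y = 2) or (7*e + 2*y != 3 -> 6*e + 2*y = -7))
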